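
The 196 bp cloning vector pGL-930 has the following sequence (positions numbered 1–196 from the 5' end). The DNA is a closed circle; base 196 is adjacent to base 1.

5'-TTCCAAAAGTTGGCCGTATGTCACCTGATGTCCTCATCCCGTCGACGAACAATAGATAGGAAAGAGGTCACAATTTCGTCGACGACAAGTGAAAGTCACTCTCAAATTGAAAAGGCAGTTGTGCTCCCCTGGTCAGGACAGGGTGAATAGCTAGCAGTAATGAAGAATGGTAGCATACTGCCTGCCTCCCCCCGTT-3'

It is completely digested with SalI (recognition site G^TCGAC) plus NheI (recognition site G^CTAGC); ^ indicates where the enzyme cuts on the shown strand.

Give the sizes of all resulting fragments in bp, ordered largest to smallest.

SalI sites (GTCGAC) start at positions 41, 78.
SalI cuts after the first base of each site, so after positions 41, 78.
The NheI site (GCTAGC) starts at position 150.
NheI cuts after the first base of each site, so after position 150.
Combined cut positions: 41, 78, 150.
Circular molecule, 3 cuts → 3 fragments:
  42–78 → 37 bp
  79–150 → 72 bp
  151–196 then 1–41 → 46 + 41 = 87 bp
Sorted largest to smallest: 87, 72, 37 bp.

87, 72, 37 bp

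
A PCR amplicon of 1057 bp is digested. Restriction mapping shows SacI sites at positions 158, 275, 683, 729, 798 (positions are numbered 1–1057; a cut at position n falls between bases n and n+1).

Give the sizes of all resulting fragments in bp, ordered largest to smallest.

Linear molecule, 5 cuts → 6 fragments:
  158 − 0 = 158 bp
  275 − 158 = 117 bp
  683 − 275 = 408 bp
  729 − 683 = 46 bp
  798 − 729 = 69 bp
  1057 − 798 = 259 bp
Sorted largest to smallest: 408, 259, 158, 117, 69, 46 bp.

408, 259, 158, 117, 69, 46 bp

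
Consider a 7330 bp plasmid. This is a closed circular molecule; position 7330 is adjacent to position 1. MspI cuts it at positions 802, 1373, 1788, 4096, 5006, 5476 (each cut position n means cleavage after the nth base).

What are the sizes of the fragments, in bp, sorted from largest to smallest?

2656, 2308, 910, 571, 470, 415 bp

Circular molecule, 6 cuts → 6 fragments:
  1373 − 802 = 571 bp
  1788 − 1373 = 415 bp
  4096 − 1788 = 2308 bp
  5006 − 4096 = 910 bp
  5476 − 5006 = 470 bp
  wrap: 7330 − 5476 + 802 = 2656 bp
Sorted largest to smallest: 2656, 2308, 910, 571, 470, 415 bp.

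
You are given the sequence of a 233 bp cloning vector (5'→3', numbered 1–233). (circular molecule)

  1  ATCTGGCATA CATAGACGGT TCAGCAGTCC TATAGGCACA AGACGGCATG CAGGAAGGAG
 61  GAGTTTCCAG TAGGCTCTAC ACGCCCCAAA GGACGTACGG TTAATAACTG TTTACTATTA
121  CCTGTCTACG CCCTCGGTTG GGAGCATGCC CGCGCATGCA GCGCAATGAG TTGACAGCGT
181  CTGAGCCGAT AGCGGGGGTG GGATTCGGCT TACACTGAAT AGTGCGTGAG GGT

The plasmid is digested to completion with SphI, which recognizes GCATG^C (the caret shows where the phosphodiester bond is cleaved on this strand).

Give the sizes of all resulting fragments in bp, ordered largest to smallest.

125, 98, 10 bp

SphI sites (GCATGC) start at positions 46, 144, 154.
SphI cuts after base 5 of each site (before the last base), so after positions 50, 148, 158.
Circular molecule, 3 cuts → 3 fragments:
  51–148 → 98 bp
  149–158 → 10 bp
  159–233 then 1–50 → 75 + 50 = 125 bp
Sorted largest to smallest: 125, 98, 10 bp.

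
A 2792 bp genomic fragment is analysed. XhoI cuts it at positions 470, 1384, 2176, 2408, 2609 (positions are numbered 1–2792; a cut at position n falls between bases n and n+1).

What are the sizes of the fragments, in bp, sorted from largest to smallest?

Linear molecule, 5 cuts → 6 fragments:
  470 − 0 = 470 bp
  1384 − 470 = 914 bp
  2176 − 1384 = 792 bp
  2408 − 2176 = 232 bp
  2609 − 2408 = 201 bp
  2792 − 2609 = 183 bp
Sorted largest to smallest: 914, 792, 470, 232, 201, 183 bp.

914, 792, 470, 232, 201, 183 bp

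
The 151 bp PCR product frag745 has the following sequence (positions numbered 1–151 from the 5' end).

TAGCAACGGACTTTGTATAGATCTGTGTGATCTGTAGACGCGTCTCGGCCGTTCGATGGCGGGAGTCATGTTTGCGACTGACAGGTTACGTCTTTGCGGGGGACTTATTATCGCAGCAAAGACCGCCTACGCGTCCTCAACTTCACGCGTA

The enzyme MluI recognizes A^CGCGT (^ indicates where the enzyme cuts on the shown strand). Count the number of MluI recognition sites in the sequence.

3

ACGCGT occurs starting at positions 38, 129, 145.
MluI cuts at 3 sites.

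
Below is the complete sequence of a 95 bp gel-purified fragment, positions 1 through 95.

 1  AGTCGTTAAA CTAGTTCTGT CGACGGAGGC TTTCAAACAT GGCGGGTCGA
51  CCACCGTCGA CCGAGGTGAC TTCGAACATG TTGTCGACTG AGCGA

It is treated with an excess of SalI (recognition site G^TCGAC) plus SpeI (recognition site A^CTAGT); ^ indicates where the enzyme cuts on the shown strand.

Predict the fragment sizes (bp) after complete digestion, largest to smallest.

SalI sites (GTCGAC) start at positions 19, 46, 56, 83.
SalI cuts after the first base of each site, so after positions 19, 46, 56, 83.
The SpeI site (ACTAGT) starts at position 10.
SpeI cuts after the first base of each site, so after position 10.
Combined cut positions: 10, 19, 46, 56, 83.
Linear molecule, 5 cuts → 6 fragments:
  1–10 → 10 bp
  11–19 → 9 bp
  20–46 → 27 bp
  47–56 → 10 bp
  57–83 → 27 bp
  84–95 → 12 bp
Sorted largest to smallest: 27, 27, 12, 10, 10, 9 bp.

27, 27, 12, 10, 10, 9 bp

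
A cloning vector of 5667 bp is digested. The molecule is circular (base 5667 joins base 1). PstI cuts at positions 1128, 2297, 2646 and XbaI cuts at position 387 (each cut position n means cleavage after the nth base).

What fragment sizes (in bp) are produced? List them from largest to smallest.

Combined cut positions (sorted): 387, 1128, 2297, 2646.
Circular molecule, 4 cuts → 4 fragments:
  1128 − 387 = 741 bp
  2297 − 1128 = 1169 bp
  2646 − 2297 = 349 bp
  wrap: 5667 − 2646 + 387 = 3408 bp
Sorted largest to smallest: 3408, 1169, 741, 349 bp.

3408, 1169, 741, 349 bp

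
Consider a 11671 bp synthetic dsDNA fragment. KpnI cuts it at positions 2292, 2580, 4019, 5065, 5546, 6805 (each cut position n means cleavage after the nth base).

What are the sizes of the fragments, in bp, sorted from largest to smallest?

4866, 2292, 1439, 1259, 1046, 481, 288 bp

Linear molecule, 6 cuts → 7 fragments:
  2292 − 0 = 2292 bp
  2580 − 2292 = 288 bp
  4019 − 2580 = 1439 bp
  5065 − 4019 = 1046 bp
  5546 − 5065 = 481 bp
  6805 − 5546 = 1259 bp
  11671 − 6805 = 4866 bp
Sorted largest to smallest: 4866, 2292, 1439, 1259, 1046, 481, 288 bp.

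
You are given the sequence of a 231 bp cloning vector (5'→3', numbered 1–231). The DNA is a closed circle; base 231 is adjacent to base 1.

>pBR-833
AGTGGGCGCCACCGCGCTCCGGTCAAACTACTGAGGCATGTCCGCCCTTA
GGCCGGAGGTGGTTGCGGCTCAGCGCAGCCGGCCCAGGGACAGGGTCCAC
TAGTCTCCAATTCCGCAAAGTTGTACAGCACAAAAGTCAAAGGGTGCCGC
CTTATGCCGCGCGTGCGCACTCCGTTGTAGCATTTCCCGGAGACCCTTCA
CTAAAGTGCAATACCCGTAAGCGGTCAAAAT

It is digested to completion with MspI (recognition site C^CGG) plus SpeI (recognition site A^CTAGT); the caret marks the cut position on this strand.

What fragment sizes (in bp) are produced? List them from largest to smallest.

MspI sites (CCGG) start at positions 19, 53, 79, 187.
MspI cuts after the first base of each site, so after positions 19, 53, 79, 187.
The SpeI site (ACTAGT) starts at position 99.
SpeI cuts after the first base of each site, so after position 99.
Combined cut positions: 19, 53, 79, 99, 187.
Circular molecule, 5 cuts → 5 fragments:
  20–53 → 34 bp
  54–79 → 26 bp
  80–99 → 20 bp
  100–187 → 88 bp
  188–231 then 1–19 → 44 + 19 = 63 bp
Sorted largest to smallest: 88, 63, 34, 26, 20 bp.

88, 63, 34, 26, 20 bp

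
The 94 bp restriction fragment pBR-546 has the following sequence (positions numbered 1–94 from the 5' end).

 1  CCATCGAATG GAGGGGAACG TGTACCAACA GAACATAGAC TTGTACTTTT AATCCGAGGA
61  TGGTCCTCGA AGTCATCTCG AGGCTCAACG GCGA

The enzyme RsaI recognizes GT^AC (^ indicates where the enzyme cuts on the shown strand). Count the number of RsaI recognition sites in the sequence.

GTAC occurs starting at positions 22, 43.
RsaI cuts at 2 sites.

2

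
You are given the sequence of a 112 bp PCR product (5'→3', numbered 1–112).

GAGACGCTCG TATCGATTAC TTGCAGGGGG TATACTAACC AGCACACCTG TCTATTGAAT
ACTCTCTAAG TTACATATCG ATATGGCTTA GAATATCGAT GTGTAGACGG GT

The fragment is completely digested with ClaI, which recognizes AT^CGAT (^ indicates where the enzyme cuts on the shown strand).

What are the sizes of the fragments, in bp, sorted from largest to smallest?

65, 18, 16, 13 bp

ClaI sites (ATCGAT) start at positions 12, 77, 95.
ClaI cuts after base 2 of each site, so after positions 13, 78, 96.
Linear molecule, 3 cuts → 4 fragments:
  1–13 → 13 bp
  14–78 → 65 bp
  79–96 → 18 bp
  97–112 → 16 bp
Sorted largest to smallest: 65, 18, 16, 13 bp.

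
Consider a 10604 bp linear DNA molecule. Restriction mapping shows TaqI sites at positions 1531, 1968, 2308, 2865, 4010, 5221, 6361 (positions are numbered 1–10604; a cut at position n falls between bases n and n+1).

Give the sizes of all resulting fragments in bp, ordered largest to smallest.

4243, 1531, 1211, 1145, 1140, 557, 437, 340 bp

Linear molecule, 7 cuts → 8 fragments:
  1531 − 0 = 1531 bp
  1968 − 1531 = 437 bp
  2308 − 1968 = 340 bp
  2865 − 2308 = 557 bp
  4010 − 2865 = 1145 bp
  5221 − 4010 = 1211 bp
  6361 − 5221 = 1140 bp
  10604 − 6361 = 4243 bp
Sorted largest to smallest: 4243, 1531, 1211, 1145, 1140, 557, 437, 340 bp.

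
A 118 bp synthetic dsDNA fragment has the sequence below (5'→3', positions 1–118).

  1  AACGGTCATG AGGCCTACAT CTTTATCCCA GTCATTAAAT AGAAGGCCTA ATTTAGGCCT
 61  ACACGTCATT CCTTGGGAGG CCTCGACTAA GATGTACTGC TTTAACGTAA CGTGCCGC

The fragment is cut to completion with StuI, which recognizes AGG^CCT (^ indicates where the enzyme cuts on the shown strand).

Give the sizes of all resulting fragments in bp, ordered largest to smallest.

38, 33, 23, 13, 11 bp

StuI sites (AGGCCT) start at positions 11, 44, 55, 78.
StuI cuts after base 3 of each site, so after positions 13, 46, 57, 80.
Linear molecule, 4 cuts → 5 fragments:
  1–13 → 13 bp
  14–46 → 33 bp
  47–57 → 11 bp
  58–80 → 23 bp
  81–118 → 38 bp
Sorted largest to smallest: 38, 33, 23, 13, 11 bp.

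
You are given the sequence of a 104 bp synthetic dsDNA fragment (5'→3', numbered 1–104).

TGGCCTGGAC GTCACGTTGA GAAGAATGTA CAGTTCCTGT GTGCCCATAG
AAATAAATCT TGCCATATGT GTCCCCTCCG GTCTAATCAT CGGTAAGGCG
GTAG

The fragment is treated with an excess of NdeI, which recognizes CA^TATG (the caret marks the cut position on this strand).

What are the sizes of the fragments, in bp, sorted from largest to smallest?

65, 39 bp

The NdeI site (CATATG) starts at position 64.
NdeI cuts after base 2 of each site, so after position 65.
Linear molecule, 1 cut → 2 fragments:
  1–65 → 65 bp
  66–104 → 39 bp
Sorted largest to smallest: 65, 39 bp.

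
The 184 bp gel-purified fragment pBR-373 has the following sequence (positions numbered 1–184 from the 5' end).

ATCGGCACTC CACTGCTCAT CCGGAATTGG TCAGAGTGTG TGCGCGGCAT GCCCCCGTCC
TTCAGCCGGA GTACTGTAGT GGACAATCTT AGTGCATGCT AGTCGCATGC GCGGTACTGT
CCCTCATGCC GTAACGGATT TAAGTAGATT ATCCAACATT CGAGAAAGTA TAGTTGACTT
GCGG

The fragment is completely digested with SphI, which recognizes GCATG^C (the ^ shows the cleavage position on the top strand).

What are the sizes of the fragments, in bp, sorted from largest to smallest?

SphI sites (GCATGC) start at positions 47, 94, 105.
SphI cuts after base 5 of each site (before the last base), so after positions 51, 98, 109.
Linear molecule, 3 cuts → 4 fragments:
  1–51 → 51 bp
  52–98 → 47 bp
  99–109 → 11 bp
  110–184 → 75 bp
Sorted largest to smallest: 75, 51, 47, 11 bp.

75, 51, 47, 11 bp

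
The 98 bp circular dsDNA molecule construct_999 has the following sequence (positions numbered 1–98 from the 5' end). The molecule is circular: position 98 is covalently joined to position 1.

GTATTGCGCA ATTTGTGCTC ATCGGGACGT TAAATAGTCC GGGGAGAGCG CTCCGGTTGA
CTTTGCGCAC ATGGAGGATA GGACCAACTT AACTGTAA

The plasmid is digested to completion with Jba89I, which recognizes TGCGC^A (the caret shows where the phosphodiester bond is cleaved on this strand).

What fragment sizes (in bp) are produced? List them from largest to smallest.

59, 39 bp

Jba89I sites (TGCGCA) start at positions 5, 64.
Jba89I cuts after base 5 of each site (before the last base), so after positions 9, 68.
Circular molecule, 2 cuts → 2 fragments:
  10–68 → 59 bp
  69–98 then 1–9 → 30 + 9 = 39 bp
Sorted largest to smallest: 59, 39 bp.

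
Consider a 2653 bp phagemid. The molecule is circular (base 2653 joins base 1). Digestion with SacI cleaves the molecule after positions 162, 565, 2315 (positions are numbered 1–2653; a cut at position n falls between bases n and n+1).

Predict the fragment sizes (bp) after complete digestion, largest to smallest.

Circular molecule, 3 cuts → 3 fragments:
  565 − 162 = 403 bp
  2315 − 565 = 1750 bp
  wrap: 2653 − 2315 + 162 = 500 bp
Sorted largest to smallest: 1750, 500, 403 bp.

1750, 500, 403 bp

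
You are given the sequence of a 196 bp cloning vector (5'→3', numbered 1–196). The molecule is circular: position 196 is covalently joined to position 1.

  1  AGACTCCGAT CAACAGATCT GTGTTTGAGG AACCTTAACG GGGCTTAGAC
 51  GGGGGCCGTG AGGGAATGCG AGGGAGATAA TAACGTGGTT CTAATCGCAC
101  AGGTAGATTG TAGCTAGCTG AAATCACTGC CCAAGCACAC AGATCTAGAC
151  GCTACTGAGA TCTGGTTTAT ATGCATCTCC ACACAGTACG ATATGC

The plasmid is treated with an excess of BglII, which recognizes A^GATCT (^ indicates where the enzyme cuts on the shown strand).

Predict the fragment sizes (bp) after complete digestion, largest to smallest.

126, 53, 17 bp

BglII sites (AGATCT) start at positions 15, 141, 158.
BglII cuts after the first base of each site, so after positions 15, 141, 158.
Circular molecule, 3 cuts → 3 fragments:
  16–141 → 126 bp
  142–158 → 17 bp
  159–196 then 1–15 → 38 + 15 = 53 bp
Sorted largest to smallest: 126, 53, 17 bp.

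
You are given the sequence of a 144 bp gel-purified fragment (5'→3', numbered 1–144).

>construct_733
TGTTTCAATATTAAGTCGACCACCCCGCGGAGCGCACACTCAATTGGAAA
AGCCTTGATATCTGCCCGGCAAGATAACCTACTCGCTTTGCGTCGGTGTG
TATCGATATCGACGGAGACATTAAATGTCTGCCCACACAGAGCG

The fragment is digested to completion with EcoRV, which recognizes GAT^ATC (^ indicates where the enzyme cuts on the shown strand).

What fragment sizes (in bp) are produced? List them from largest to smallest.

59, 48, 37 bp

EcoRV sites (GATATC) start at positions 57, 105.
EcoRV cuts after base 3 of each site, so after positions 59, 107.
Linear molecule, 2 cuts → 3 fragments:
  1–59 → 59 bp
  60–107 → 48 bp
  108–144 → 37 bp
Sorted largest to smallest: 59, 48, 37 bp.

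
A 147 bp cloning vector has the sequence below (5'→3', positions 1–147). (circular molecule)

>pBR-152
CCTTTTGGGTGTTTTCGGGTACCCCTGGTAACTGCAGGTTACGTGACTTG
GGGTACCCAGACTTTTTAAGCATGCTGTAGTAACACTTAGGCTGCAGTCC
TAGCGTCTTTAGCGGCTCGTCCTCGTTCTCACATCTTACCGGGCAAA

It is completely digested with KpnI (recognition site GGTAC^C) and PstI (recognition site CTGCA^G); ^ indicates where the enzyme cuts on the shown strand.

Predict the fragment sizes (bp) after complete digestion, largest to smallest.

KpnI sites (GGTACC) start at positions 18, 52.
KpnI cuts after base 5 of each site (before the last base), so after positions 22, 56.
PstI sites (CTGCAG) start at positions 32, 92.
PstI cuts after base 5 of each site (before the last base), so after positions 36, 96.
Combined cut positions: 22, 36, 56, 96.
Circular molecule, 4 cuts → 4 fragments:
  23–36 → 14 bp
  37–56 → 20 bp
  57–96 → 40 bp
  97–147 then 1–22 → 51 + 22 = 73 bp
Sorted largest to smallest: 73, 40, 20, 14 bp.

73, 40, 20, 14 bp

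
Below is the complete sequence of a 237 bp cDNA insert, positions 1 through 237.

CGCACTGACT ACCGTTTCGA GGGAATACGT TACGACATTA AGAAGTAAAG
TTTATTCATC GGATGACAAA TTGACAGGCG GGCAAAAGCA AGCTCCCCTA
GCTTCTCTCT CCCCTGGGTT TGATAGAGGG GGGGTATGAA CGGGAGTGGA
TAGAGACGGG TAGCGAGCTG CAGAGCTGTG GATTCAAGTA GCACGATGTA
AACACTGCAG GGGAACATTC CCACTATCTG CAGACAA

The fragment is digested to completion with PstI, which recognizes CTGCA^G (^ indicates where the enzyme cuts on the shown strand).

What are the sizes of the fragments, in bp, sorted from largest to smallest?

172, 37, 23, 5 bp

PstI sites (CTGCAG) start at positions 168, 205, 228.
PstI cuts after base 5 of each site (before the last base), so after positions 172, 209, 232.
Linear molecule, 3 cuts → 4 fragments:
  1–172 → 172 bp
  173–209 → 37 bp
  210–232 → 23 bp
  233–237 → 5 bp
Sorted largest to smallest: 172, 37, 23, 5 bp.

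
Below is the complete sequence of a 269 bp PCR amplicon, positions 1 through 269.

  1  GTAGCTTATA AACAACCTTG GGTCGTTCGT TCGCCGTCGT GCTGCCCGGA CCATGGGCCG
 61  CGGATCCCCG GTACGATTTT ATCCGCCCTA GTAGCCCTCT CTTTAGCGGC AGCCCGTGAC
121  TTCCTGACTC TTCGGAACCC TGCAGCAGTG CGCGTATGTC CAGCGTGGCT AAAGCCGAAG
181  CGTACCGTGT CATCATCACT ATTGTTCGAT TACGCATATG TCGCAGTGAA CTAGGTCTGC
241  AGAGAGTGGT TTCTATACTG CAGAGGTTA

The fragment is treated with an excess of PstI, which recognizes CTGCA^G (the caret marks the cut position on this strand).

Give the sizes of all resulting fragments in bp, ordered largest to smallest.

PstI sites (CTGCAG) start at positions 140, 237, 258.
PstI cuts after base 5 of each site (before the last base), so after positions 144, 241, 262.
Linear molecule, 3 cuts → 4 fragments:
  1–144 → 144 bp
  145–241 → 97 bp
  242–262 → 21 bp
  263–269 → 7 bp
Sorted largest to smallest: 144, 97, 21, 7 bp.

144, 97, 21, 7 bp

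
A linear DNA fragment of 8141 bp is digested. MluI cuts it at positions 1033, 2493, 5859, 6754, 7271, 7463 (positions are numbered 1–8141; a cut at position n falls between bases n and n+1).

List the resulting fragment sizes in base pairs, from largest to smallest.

Linear molecule, 6 cuts → 7 fragments:
  1033 − 0 = 1033 bp
  2493 − 1033 = 1460 bp
  5859 − 2493 = 3366 bp
  6754 − 5859 = 895 bp
  7271 − 6754 = 517 bp
  7463 − 7271 = 192 bp
  8141 − 7463 = 678 bp
Sorted largest to smallest: 3366, 1460, 1033, 895, 678, 517, 192 bp.

3366, 1460, 1033, 895, 678, 517, 192 bp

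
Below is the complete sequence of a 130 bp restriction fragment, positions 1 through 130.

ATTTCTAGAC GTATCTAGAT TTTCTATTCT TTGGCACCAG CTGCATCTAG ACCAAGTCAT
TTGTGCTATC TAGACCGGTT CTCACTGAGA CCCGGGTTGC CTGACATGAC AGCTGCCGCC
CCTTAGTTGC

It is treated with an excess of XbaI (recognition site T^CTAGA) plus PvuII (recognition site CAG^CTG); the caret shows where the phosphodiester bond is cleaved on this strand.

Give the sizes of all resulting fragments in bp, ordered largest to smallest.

XbaI sites (TCTAGA) start at positions 4, 14, 46, 69.
XbaI cuts after the first base of each site, so after positions 4, 14, 46, 69.
PvuII sites (CAGCTG) start at positions 38, 110.
PvuII cuts after base 3 of each site, so after positions 40, 112.
Combined cut positions: 4, 14, 40, 46, 69, 112.
Linear molecule, 6 cuts → 7 fragments:
  1–4 → 4 bp
  5–14 → 10 bp
  15–40 → 26 bp
  41–46 → 6 bp
  47–69 → 23 bp
  70–112 → 43 bp
  113–130 → 18 bp
Sorted largest to smallest: 43, 26, 23, 18, 10, 6, 4 bp.

43, 26, 23, 18, 10, 6, 4 bp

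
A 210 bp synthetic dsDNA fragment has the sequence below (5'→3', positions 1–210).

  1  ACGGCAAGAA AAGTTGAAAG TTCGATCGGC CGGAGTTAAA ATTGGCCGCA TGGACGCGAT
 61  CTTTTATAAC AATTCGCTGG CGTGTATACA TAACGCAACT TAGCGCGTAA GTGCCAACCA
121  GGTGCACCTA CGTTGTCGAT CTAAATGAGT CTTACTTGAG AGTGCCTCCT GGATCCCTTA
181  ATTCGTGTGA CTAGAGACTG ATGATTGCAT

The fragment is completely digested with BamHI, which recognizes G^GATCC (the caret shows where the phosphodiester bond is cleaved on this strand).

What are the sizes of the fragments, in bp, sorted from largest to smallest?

The BamHI site (GGATCC) starts at position 171.
BamHI cuts after the first base of each site, so after position 171.
Linear molecule, 1 cut → 2 fragments:
  1–171 → 171 bp
  172–210 → 39 bp
Sorted largest to smallest: 171, 39 bp.

171, 39 bp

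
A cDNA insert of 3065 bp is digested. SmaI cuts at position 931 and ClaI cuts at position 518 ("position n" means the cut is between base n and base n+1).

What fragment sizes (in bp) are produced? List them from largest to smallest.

Combined cut positions (sorted): 518, 931.
Linear molecule, 2 cuts → 3 fragments:
  518 − 0 = 518 bp
  931 − 518 = 413 bp
  3065 − 931 = 2134 bp
Sorted largest to smallest: 2134, 518, 413 bp.

2134, 518, 413 bp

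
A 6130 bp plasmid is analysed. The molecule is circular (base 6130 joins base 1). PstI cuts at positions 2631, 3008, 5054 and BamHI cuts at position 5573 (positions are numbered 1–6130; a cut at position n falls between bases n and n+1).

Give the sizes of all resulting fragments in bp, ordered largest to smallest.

Combined cut positions (sorted): 2631, 3008, 5054, 5573.
Circular molecule, 4 cuts → 4 fragments:
  3008 − 2631 = 377 bp
  5054 − 3008 = 2046 bp
  5573 − 5054 = 519 bp
  wrap: 6130 − 5573 + 2631 = 3188 bp
Sorted largest to smallest: 3188, 2046, 519, 377 bp.

3188, 2046, 519, 377 bp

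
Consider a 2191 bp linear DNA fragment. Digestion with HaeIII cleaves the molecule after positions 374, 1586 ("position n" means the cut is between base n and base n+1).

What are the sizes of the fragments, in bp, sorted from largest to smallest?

Linear molecule, 2 cuts → 3 fragments:
  374 − 0 = 374 bp
  1586 − 374 = 1212 bp
  2191 − 1586 = 605 bp
Sorted largest to smallest: 1212, 605, 374 bp.

1212, 605, 374 bp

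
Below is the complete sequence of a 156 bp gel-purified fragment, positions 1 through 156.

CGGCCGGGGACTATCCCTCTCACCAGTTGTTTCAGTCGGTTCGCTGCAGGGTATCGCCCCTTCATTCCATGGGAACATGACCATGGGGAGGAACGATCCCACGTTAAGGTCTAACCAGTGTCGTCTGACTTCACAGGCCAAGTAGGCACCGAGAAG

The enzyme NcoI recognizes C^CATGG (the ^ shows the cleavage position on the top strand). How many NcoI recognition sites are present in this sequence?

CCATGG occurs starting at positions 67, 81.
NcoI cuts at 2 sites.

2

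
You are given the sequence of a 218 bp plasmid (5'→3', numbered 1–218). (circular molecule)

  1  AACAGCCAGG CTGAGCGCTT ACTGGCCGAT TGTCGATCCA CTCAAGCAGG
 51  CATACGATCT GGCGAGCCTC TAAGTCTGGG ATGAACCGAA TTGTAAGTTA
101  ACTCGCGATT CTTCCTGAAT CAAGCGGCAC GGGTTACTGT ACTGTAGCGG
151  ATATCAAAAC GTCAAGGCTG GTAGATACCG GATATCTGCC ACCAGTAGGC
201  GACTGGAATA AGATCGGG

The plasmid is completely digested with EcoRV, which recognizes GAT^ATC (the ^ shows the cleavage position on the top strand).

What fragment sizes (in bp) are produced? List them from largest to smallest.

187, 31 bp

EcoRV sites (GATATC) start at positions 150, 181.
EcoRV cuts after base 3 of each site, so after positions 152, 183.
Circular molecule, 2 cuts → 2 fragments:
  153–183 → 31 bp
  184–218 then 1–152 → 35 + 152 = 187 bp
Sorted largest to smallest: 187, 31 bp.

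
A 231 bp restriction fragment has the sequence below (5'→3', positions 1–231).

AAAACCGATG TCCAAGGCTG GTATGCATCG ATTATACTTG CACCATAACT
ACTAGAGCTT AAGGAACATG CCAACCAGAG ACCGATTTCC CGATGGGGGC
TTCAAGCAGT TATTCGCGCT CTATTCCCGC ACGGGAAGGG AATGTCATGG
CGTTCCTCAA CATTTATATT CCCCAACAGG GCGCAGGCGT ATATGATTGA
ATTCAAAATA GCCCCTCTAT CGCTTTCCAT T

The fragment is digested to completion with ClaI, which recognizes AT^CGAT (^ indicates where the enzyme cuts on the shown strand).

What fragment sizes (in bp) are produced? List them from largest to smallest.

The ClaI site (ATCGAT) starts at position 27.
ClaI cuts after base 2 of each site, so after position 28.
Linear molecule, 1 cut → 2 fragments:
  1–28 → 28 bp
  29–231 → 203 bp
Sorted largest to smallest: 203, 28 bp.

203, 28 bp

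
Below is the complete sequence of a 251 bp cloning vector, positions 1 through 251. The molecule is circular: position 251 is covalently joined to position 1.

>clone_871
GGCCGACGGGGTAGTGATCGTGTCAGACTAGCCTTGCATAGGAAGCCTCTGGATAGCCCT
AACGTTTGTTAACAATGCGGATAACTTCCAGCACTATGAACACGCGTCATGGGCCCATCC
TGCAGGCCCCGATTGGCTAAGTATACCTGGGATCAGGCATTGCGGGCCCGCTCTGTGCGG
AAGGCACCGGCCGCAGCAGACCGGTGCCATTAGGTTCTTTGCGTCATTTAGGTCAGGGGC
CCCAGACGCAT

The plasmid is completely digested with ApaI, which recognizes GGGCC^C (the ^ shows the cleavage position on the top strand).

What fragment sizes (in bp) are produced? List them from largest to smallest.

ApaI sites (GGGCCC) start at positions 111, 164, 237.
ApaI cuts after base 5 of each site (before the last base), so after positions 115, 168, 241.
Circular molecule, 3 cuts → 3 fragments:
  116–168 → 53 bp
  169–241 → 73 bp
  242–251 then 1–115 → 10 + 115 = 125 bp
Sorted largest to smallest: 125, 73, 53 bp.

125, 73, 53 bp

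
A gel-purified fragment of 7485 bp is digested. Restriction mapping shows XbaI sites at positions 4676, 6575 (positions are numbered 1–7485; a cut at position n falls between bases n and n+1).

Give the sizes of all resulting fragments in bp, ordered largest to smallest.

Linear molecule, 2 cuts → 3 fragments:
  4676 − 0 = 4676 bp
  6575 − 4676 = 1899 bp
  7485 − 6575 = 910 bp
Sorted largest to smallest: 4676, 1899, 910 bp.

4676, 1899, 910 bp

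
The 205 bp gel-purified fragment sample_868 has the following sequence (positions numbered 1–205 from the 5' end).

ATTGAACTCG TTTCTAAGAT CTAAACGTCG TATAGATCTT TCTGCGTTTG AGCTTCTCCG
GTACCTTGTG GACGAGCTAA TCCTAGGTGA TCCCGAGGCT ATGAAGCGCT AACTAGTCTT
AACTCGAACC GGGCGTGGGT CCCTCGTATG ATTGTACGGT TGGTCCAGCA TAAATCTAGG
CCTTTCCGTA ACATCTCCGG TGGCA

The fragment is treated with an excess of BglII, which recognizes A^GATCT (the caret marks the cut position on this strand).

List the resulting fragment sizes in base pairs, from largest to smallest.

171, 17, 17 bp

BglII sites (AGATCT) start at positions 17, 34.
BglII cuts after the first base of each site, so after positions 17, 34.
Linear molecule, 2 cuts → 3 fragments:
  1–17 → 17 bp
  18–34 → 17 bp
  35–205 → 171 bp
Sorted largest to smallest: 171, 17, 17 bp.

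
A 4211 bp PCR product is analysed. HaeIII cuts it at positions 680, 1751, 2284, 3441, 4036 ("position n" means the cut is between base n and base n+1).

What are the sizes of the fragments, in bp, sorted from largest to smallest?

1157, 1071, 680, 595, 533, 175 bp

Linear molecule, 5 cuts → 6 fragments:
  680 − 0 = 680 bp
  1751 − 680 = 1071 bp
  2284 − 1751 = 533 bp
  3441 − 2284 = 1157 bp
  4036 − 3441 = 595 bp
  4211 − 4036 = 175 bp
Sorted largest to smallest: 1157, 1071, 680, 595, 533, 175 bp.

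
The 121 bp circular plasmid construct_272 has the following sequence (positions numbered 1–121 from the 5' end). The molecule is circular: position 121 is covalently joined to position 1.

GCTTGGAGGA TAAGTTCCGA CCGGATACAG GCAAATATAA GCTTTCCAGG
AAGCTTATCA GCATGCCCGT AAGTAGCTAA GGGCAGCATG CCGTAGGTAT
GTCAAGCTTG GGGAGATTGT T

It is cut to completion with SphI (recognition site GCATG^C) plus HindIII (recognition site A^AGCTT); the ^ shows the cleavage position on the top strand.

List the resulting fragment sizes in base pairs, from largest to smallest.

SphI sites (GCATGC) start at positions 61, 86.
SphI cuts after base 5 of each site (before the last base), so after positions 65, 90.
HindIII sites (AAGCTT) start at positions 39, 51, 104.
HindIII cuts after the first base of each site, so after positions 39, 51, 104.
Combined cut positions: 39, 51, 65, 90, 104.
Circular molecule, 5 cuts → 5 fragments:
  40–51 → 12 bp
  52–65 → 14 bp
  66–90 → 25 bp
  91–104 → 14 bp
  105–121 then 1–39 → 17 + 39 = 56 bp
Sorted largest to smallest: 56, 25, 14, 14, 12 bp.

56, 25, 14, 14, 12 bp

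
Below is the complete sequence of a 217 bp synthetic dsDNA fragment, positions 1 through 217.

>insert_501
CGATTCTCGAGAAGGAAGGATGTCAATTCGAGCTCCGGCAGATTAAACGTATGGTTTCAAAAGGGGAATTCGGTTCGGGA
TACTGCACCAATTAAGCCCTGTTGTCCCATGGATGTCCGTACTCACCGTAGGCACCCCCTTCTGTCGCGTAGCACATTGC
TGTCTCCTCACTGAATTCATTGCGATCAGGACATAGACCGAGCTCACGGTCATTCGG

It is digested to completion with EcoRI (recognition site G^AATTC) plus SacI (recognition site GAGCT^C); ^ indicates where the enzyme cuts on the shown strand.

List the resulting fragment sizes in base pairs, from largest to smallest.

107, 34, 32, 31, 13 bp

EcoRI sites (GAATTC) start at positions 66, 173.
EcoRI cuts after the first base of each site, so after positions 66, 173.
SacI sites (GAGCTC) start at positions 30, 200.
SacI cuts after base 5 of each site (before the last base), so after positions 34, 204.
Combined cut positions: 34, 66, 173, 204.
Linear molecule, 4 cuts → 5 fragments:
  1–34 → 34 bp
  35–66 → 32 bp
  67–173 → 107 bp
  174–204 → 31 bp
  205–217 → 13 bp
Sorted largest to smallest: 107, 34, 32, 31, 13 bp.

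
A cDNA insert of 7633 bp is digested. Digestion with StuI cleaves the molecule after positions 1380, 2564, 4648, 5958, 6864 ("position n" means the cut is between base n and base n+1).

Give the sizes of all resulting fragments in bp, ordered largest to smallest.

2084, 1380, 1310, 1184, 906, 769 bp

Linear molecule, 5 cuts → 6 fragments:
  1380 − 0 = 1380 bp
  2564 − 1380 = 1184 bp
  4648 − 2564 = 2084 bp
  5958 − 4648 = 1310 bp
  6864 − 5958 = 906 bp
  7633 − 6864 = 769 bp
Sorted largest to smallest: 2084, 1380, 1310, 1184, 906, 769 bp.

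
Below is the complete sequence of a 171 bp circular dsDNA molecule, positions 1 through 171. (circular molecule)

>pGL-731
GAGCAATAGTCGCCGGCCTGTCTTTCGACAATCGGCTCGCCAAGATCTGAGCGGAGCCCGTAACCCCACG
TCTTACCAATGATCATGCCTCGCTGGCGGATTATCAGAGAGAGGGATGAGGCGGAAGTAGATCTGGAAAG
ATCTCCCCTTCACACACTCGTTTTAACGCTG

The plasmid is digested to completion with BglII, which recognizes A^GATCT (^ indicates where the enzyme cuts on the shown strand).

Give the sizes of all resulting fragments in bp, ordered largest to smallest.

86, 75, 10 bp

BglII sites (AGATCT) start at positions 43, 129, 139.
BglII cuts after the first base of each site, so after positions 43, 129, 139.
Circular molecule, 3 cuts → 3 fragments:
  44–129 → 86 bp
  130–139 → 10 bp
  140–171 then 1–43 → 32 + 43 = 75 bp
Sorted largest to smallest: 86, 75, 10 bp.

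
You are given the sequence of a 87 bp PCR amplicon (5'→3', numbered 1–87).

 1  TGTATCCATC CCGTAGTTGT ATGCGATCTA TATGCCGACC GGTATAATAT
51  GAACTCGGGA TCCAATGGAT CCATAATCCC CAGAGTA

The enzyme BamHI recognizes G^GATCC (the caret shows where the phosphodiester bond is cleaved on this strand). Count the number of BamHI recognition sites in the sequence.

GGATCC occurs starting at positions 58, 67.
BamHI cuts at 2 sites.

2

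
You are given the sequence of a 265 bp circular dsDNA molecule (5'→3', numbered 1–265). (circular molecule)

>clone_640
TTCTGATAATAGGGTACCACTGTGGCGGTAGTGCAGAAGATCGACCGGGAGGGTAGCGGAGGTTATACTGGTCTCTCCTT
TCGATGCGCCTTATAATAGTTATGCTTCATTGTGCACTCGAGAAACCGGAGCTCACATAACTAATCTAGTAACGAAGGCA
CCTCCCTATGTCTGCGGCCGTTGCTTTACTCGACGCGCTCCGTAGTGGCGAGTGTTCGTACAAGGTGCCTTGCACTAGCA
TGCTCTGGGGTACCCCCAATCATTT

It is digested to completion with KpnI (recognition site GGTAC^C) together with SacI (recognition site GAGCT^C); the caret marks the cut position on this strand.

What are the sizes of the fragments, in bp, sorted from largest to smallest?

120, 116, 29 bp

KpnI sites (GGTACC) start at positions 13, 249.
KpnI cuts after base 5 of each site (before the last base), so after positions 17, 253.
The SacI site (GAGCTC) starts at position 129.
SacI cuts after base 5 of each site (before the last base), so after position 133.
Combined cut positions: 17, 133, 253.
Circular molecule, 3 cuts → 3 fragments:
  18–133 → 116 bp
  134–253 → 120 bp
  254–265 then 1–17 → 12 + 17 = 29 bp
Sorted largest to smallest: 120, 116, 29 bp.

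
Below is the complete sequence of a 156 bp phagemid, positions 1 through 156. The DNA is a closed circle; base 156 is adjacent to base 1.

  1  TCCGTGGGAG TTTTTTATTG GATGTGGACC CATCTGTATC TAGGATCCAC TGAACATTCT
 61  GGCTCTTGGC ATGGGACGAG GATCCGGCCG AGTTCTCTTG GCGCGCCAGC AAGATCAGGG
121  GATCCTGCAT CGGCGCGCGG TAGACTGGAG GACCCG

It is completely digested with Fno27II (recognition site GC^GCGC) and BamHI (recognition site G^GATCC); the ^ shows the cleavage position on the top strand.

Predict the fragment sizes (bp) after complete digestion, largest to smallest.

Fno27II sites (GCGCGC) start at positions 101, 133.
Fno27II cuts after base 2 of each site, so after positions 102, 134.
BamHI sites (GGATCC) start at positions 43, 80, 120.
BamHI cuts after the first base of each site, so after positions 43, 80, 120.
Combined cut positions: 43, 80, 102, 120, 134.
Circular molecule, 5 cuts → 5 fragments:
  44–80 → 37 bp
  81–102 → 22 bp
  103–120 → 18 bp
  121–134 → 14 bp
  135–156 then 1–43 → 22 + 43 = 65 bp
Sorted largest to smallest: 65, 37, 22, 18, 14 bp.

65, 37, 22, 18, 14 bp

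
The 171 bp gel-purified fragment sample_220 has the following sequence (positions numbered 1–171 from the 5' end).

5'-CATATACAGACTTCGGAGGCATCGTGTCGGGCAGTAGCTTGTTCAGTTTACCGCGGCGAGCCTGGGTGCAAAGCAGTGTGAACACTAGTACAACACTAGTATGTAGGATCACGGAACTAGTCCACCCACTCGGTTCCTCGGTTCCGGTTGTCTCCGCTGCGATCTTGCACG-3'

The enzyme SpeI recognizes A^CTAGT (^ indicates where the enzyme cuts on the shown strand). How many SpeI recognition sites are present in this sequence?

3

ACTAGT occurs starting at positions 84, 95, 116.
SpeI cuts at 3 sites.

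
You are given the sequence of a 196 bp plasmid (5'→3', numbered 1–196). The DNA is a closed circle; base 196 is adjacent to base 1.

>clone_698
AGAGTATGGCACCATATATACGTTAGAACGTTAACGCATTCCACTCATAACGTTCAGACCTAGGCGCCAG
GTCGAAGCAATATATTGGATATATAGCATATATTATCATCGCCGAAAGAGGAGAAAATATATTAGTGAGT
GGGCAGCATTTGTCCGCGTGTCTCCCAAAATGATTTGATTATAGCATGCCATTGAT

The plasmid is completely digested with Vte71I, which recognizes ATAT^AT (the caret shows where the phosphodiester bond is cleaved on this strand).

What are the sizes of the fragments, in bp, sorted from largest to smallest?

Vte71I sites (ATATAT) start at positions 14, 80, 89, 98, 127.
Vte71I cuts after base 4 of each site, so after positions 17, 83, 92, 101, 130.
Circular molecule, 5 cuts → 5 fragments:
  18–83 → 66 bp
  84–92 → 9 bp
  93–101 → 9 bp
  102–130 → 29 bp
  131–196 then 1–17 → 66 + 17 = 83 bp
Sorted largest to smallest: 83, 66, 29, 9, 9 bp.

83, 66, 29, 9, 9 bp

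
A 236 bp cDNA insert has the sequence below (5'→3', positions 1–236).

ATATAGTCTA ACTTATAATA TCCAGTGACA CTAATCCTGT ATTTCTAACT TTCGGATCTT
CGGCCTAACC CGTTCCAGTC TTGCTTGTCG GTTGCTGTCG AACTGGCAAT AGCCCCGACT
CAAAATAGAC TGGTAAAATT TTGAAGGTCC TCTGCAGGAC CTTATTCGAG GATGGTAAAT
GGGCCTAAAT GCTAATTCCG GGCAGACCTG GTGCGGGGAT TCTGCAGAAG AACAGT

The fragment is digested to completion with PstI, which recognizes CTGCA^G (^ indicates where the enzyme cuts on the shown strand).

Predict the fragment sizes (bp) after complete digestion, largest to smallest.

156, 70, 10 bp

PstI sites (CTGCAG) start at positions 152, 222.
PstI cuts after base 5 of each site (before the last base), so after positions 156, 226.
Linear molecule, 2 cuts → 3 fragments:
  1–156 → 156 bp
  157–226 → 70 bp
  227–236 → 10 bp
Sorted largest to smallest: 156, 70, 10 bp.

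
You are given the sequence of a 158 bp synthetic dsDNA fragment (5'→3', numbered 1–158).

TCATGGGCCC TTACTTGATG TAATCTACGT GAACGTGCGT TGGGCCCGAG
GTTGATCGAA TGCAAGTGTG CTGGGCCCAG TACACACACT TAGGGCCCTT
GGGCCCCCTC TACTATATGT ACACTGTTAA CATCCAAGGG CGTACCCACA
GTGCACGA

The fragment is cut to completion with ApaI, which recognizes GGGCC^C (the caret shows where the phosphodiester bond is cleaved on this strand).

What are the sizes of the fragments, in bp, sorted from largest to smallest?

ApaI sites (GGGCCC) start at positions 5, 42, 73, 93, 101.
ApaI cuts after base 5 of each site (before the last base), so after positions 9, 46, 77, 97, 105.
Linear molecule, 5 cuts → 6 fragments:
  1–9 → 9 bp
  10–46 → 37 bp
  47–77 → 31 bp
  78–97 → 20 bp
  98–105 → 8 bp
  106–158 → 53 bp
Sorted largest to smallest: 53, 37, 31, 20, 9, 8 bp.

53, 37, 31, 20, 9, 8 bp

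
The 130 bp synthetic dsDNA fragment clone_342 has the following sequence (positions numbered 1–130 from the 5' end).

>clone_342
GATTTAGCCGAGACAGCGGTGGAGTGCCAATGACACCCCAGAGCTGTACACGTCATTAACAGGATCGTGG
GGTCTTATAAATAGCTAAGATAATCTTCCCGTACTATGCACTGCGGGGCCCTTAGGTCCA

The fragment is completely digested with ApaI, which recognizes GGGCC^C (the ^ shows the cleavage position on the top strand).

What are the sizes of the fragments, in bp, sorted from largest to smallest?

120, 10 bp

The ApaI site (GGGCCC) starts at position 116.
ApaI cuts after base 5 of each site (before the last base), so after position 120.
Linear molecule, 1 cut → 2 fragments:
  1–120 → 120 bp
  121–130 → 10 bp
Sorted largest to smallest: 120, 10 bp.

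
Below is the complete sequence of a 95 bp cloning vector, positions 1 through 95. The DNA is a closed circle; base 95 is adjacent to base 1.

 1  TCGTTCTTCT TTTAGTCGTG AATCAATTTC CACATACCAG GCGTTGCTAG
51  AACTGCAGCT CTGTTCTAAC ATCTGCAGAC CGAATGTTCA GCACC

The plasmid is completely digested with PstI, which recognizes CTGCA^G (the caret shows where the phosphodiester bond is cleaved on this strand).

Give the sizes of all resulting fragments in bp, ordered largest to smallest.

75, 20 bp

PstI sites (CTGCAG) start at positions 53, 73.
PstI cuts after base 5 of each site (before the last base), so after positions 57, 77.
Circular molecule, 2 cuts → 2 fragments:
  58–77 → 20 bp
  78–95 then 1–57 → 18 + 57 = 75 bp
Sorted largest to smallest: 75, 20 bp.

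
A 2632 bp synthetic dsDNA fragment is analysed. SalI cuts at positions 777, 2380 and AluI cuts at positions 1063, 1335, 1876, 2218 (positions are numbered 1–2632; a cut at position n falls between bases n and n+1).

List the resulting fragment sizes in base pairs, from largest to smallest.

Combined cut positions (sorted): 777, 1063, 1335, 1876, 2218, 2380.
Linear molecule, 6 cuts → 7 fragments:
  777 − 0 = 777 bp
  1063 − 777 = 286 bp
  1335 − 1063 = 272 bp
  1876 − 1335 = 541 bp
  2218 − 1876 = 342 bp
  2380 − 2218 = 162 bp
  2632 − 2380 = 252 bp
Sorted largest to smallest: 777, 541, 342, 286, 272, 252, 162 bp.

777, 541, 342, 286, 272, 252, 162 bp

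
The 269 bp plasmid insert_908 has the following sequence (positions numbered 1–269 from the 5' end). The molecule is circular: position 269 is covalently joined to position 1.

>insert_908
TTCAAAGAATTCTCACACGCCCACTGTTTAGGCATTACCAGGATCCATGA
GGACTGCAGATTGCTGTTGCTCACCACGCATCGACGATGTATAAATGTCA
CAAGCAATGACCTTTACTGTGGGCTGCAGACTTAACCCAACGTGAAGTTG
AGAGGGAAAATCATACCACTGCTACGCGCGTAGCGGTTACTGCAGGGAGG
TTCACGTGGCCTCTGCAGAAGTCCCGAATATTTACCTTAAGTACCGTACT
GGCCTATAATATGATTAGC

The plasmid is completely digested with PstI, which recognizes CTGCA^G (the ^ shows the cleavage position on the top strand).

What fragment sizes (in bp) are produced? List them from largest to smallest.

110, 70, 66, 23 bp

PstI sites (CTGCAG) start at positions 54, 124, 190, 213.
PstI cuts after base 5 of each site (before the last base), so after positions 58, 128, 194, 217.
Circular molecule, 4 cuts → 4 fragments:
  59–128 → 70 bp
  129–194 → 66 bp
  195–217 → 23 bp
  218–269 then 1–58 → 52 + 58 = 110 bp
Sorted largest to smallest: 110, 70, 66, 23 bp.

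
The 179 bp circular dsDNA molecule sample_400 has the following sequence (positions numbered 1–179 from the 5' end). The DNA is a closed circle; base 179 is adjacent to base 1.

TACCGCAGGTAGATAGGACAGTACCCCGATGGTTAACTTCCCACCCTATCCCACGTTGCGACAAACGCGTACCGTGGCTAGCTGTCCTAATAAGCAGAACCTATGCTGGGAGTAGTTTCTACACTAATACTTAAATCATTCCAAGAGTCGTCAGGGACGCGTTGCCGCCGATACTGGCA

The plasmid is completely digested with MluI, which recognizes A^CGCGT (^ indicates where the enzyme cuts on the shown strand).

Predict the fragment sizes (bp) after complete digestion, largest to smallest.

92, 87 bp

MluI sites (ACGCGT) start at positions 65, 157.
MluI cuts after the first base of each site, so after positions 65, 157.
Circular molecule, 2 cuts → 2 fragments:
  66–157 → 92 bp
  158–179 then 1–65 → 22 + 65 = 87 bp
Sorted largest to smallest: 92, 87 bp.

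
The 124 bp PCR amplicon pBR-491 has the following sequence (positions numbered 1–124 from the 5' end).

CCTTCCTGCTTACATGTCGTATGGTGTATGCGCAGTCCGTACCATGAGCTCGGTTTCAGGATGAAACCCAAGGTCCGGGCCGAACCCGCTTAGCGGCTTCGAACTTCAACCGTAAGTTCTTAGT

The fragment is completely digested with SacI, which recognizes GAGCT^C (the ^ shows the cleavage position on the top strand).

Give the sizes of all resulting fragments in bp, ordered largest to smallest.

74, 50 bp

The SacI site (GAGCTC) starts at position 46.
SacI cuts after base 5 of each site (before the last base), so after position 50.
Linear molecule, 1 cut → 2 fragments:
  1–50 → 50 bp
  51–124 → 74 bp
Sorted largest to smallest: 74, 50 bp.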